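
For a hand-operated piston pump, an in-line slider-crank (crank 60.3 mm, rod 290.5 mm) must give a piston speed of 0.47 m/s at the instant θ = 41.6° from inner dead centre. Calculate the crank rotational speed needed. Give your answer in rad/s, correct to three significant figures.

For an in-line slider-crank, |v_piston| = rω|sinθ|·[1 + r cosθ/√(L² − r² sin²θ)].
With r = 0.0603 m, L = 0.2905 m, θ = 41.6°: the bracketed kinematic factor |dx/dθ| = 0.046309 m.
ω = v/|dx/dθ| = 0.47/0.046309 = 10.149 rad/s.

10.1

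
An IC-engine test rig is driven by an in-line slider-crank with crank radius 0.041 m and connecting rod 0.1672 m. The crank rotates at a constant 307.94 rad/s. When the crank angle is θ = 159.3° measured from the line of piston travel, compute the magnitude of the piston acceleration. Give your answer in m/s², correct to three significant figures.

ω = 307.9 rad/s
x(θ) = r cosθ + √(L² − r² sin²θ); with ω constant, a = ω²·d²x/dθ².
d²x/dθ² = −r cosθ − r²(cos2θ)/√u − r⁴ sin²2θ/(4u^{3/2}),  u = L² − r² sin²θ = 0.0277458 m².
Substituting r = 0.041 m, L = 0.1672 m, θ = 159.3°: d²x/dθ² = +0.030716 m.
a = ω²·d²x/dθ² = (307.9)²·(+0.030716) = +2912.7 m/s²;  |a| = 2912.7 m/s².

2910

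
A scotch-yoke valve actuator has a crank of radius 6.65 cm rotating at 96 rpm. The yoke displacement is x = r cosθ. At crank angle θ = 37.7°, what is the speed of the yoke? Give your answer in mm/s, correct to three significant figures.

409

ω = 10.05 rad/s (from 96 rpm).
x = r cosθ ⇒ ẋ = −rω sinθ.
|v| = rω|sinθ| = 0.0665·10.05·|sin 37.7°| = 0.40882 m/s = 408.82 mm/s.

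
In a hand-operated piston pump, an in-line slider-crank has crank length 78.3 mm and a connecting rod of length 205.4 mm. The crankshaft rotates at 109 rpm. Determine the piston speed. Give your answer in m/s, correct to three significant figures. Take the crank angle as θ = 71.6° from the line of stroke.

0.958

ω = 2π·109/60 = 11.41 rad/s
For an in-line slider-crank, x = r cosθ + √(L² − r² sin²θ), so v = −rω sinθ·[1 + r cosθ/√(L² − r² sin²θ)].
With r = 0.0783 m, L = 0.2054 m, θ = 71.6°: √(L² − r² sin²θ) = 0.19149 m.
v = −0.0783·11.41·0.94888·[1 + 0.0783·0.31565/0.19149] = -0.95752 m/s.
|v| = 0.95752 m/s.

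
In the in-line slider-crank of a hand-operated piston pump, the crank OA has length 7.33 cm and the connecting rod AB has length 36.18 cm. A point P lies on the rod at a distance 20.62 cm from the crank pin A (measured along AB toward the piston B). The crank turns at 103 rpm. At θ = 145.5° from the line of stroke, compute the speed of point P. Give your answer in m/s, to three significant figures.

0.492

ω = 10.79 rad/s.  Crank-pin speed |V_A| = rω = 0.79062 m/s, perpendicular to OA.
Rod angle: sinφ = −(r/L) sinθ ⇒ φ = -6.589°; ω_rod = −rω cosθ/√(L²−r²sin²θ) = +1.8129 rad/s.
V_P = V_A + ω_rod × AP, with AP = 0.2062 m along the rod.
Components: V_Px = −rω sinθ − a·ω_rod·sinφ = -0.40492 m/s;  V_Py = rω cosθ + a·ω_rod·cosφ = -0.28022 m/s.
|V_P| = √(V_Px² + V_Py²) = 0.49243 m/s.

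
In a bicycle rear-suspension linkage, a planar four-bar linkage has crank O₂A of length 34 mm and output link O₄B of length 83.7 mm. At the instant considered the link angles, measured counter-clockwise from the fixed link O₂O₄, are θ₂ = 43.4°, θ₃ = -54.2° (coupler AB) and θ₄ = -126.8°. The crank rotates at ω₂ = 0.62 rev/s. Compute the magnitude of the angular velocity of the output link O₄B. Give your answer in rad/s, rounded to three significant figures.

1.64

ω₂ = 3.896 rad/s (from 0.62 rev/s).
Differentiating the loop-closure r₂e^{iθ₂}+r₃e^{iθ₃}=r₁+r₄e^{iθ₄} gives r₂ω₂e^{iθ₂}+r₃ω₃e^{iθ₃}=r₄ω₄e^{iθ₄}.
Eliminating the other unknown: ω₄ = r₂ω₂ sin(θ₂−θ₃) / [r₄ sin(θ₄−θ₃)].
Numerator sine = +0.99122; denominator sine = -0.95424.
Result = 0.034·3.896·(+0.99122) / (0.0837·(-0.95424)) = -1.6437 rad/s; magnitude 1.6437 rad/s.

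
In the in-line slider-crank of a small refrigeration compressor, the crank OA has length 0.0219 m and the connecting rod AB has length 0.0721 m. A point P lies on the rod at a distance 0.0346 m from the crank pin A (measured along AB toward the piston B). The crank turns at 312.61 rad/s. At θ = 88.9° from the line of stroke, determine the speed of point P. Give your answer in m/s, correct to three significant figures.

6.87

ω = 312.6 rad/s.  Crank-pin speed |V_A| = rω = 6.8462 m/s, perpendicular to OA.
Rod angle: sinφ = −(r/L) sinθ ⇒ φ = -17.679°; ω_rod = −rω cosθ/√(L²−r²sin²θ) = -1.9132 rad/s.
V_P = V_A + ω_rod × AP, with AP = 0.0346 m along the rod.
Components: V_Px = −rω sinθ − a·ω_rod·sinφ = -6.865 m/s;  V_Py = rω cosθ + a·ω_rod·cosφ = +0.068358 m/s.
|V_P| = √(V_Px² + V_Py²) = 6.8653 m/s.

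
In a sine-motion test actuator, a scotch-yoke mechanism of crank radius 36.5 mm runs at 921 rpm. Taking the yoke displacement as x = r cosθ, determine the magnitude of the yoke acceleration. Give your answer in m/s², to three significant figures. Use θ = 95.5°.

32.5

ω = 96.45 rad/s (from 921 rpm).
x = r cosθ ⇒ ẍ = −rω² cosθ (ω constant).
|a| = rω²|cosθ| = 0.0365·(96.45)²·|cos 95.5°| = 32.542 m/s².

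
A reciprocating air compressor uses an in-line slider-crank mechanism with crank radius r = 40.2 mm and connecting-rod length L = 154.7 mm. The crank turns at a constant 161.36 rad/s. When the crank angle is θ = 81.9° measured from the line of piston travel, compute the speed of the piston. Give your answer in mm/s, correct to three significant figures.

ω = 161.4 rad/s
For an in-line slider-crank, x = r cosθ + √(L² − r² sin²θ), so v = −rω sinθ·[1 + r cosθ/√(L² − r² sin²θ)].
With r = 0.0402 m, L = 0.1547 m, θ = 81.9°: √(L² − r² sin²θ) = 0.14949 m.
v = −0.0402·161.4·0.99002·[1 + 0.0402·0.14090/0.14949] = -6.6653 m/s.
|v| = 6.6653 m/s = 6665.3 mm/s.

6670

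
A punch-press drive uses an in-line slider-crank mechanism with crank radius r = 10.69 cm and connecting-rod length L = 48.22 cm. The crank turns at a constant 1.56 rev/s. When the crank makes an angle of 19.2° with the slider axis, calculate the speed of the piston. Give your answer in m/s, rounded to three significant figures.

ω = 2π·1.56 = 9.802 rad/s
For an in-line slider-crank, x = r cosθ + √(L² − r² sin²θ), so v = −rω sinθ·[1 + r cosθ/√(L² − r² sin²θ)].
With r = 0.1069 m, L = 0.4822 m, θ = 19.2°: √(L² − r² sin²θ) = 0.48092 m.
v = −0.1069·9.802·0.32887·[1 + 0.1069·0.94438/0.48092] = -0.41693 m/s.
|v| = 0.41693 m/s.

0.417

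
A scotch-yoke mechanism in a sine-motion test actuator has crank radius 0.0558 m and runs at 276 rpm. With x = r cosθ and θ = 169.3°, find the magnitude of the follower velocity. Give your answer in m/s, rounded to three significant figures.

ω = 28.9 rad/s (from 276 rpm).
x = r cosθ ⇒ ẋ = −rω sinθ.
|v| = rω|sinθ| = 0.0558·28.9·|sin 169.3°| = 0.29944 m/s.

0.299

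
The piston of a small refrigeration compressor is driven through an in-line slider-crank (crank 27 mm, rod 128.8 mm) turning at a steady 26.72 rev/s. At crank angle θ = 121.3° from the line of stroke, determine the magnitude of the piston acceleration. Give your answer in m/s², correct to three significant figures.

ω = 2π·26.7 = 167.9 rad/s
x(θ) = r cosθ + √(L² − r² sin²θ); with ω constant, a = ω²·d²x/dθ².
d²x/dθ² = −r cosθ − r²(cos2θ)/√u − r⁴ sin²2θ/(4u^{3/2}),  u = L² − r² sin²θ = 0.0160572 m².
Substituting r = 0.027 m, L = 0.1288 m, θ = 121.3°: d²x/dθ² = +0.016623 m.
a = ω²·d²x/dθ² = (167.9)²·(+0.016623) = +468.54 m/s²;  |a| = 468.54 m/s².

469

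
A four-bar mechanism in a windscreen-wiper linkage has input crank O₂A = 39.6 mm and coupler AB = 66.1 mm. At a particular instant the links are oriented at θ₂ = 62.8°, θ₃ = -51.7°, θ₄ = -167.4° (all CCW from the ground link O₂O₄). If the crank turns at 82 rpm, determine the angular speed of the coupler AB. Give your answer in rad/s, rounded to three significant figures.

ω₂ = 8.587 rad/s (from 82 rpm).
Differentiating the loop-closure r₂e^{iθ₂}+r₃e^{iθ₃}=r₁+r₄e^{iθ₄} gives r₂ω₂e^{iθ₂}+r₃ω₃e^{iθ₃}=r₄ω₄e^{iθ₄}.
Eliminating the other unknown: ω₃ = r₂ω₂ sin(θ₄−θ₂) / [r₃ sin(θ₃−θ₄)].
Numerator sine = +0.76828; denominator sine = +0.90108.
Result = 0.0396·8.587·(+0.76828) / (0.0661·(+0.90108)) = +4.3863 rad/s; magnitude 4.3863 rad/s.

4.39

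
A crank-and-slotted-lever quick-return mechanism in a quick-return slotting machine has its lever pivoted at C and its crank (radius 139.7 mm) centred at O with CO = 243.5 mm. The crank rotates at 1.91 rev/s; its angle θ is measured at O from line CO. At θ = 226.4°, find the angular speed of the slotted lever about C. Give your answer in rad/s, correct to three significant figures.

1.48

ω = 12 rad/s (from 1.91 rev/s).
Crank pin A relative to C: A = (d + r cosθ, r sinθ); lever angle φ = atan2(r sinθ, d + r cosθ).
Differentiating tanφ: φ̇ = rω(d cosθ + r)/(d² + r² + 2dr cosθ).
d² + r² + 2dr cosθ = |CA|² = 0.0318908 m²;  d cosθ + r = -0.028222 m.
|ω_lever| = |0.1397·12·-0.028222| / 0.0318908 = 1.4837 rad/s.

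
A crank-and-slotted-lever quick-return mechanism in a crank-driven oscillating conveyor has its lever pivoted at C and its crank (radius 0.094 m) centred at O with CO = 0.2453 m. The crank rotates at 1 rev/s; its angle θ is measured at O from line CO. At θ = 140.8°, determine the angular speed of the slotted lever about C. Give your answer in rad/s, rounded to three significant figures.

1.71

ω = 6.283 rad/s (from 1 rev/s).
Crank pin A relative to C: A = (d + r cosθ, r sinθ); lever angle φ = atan2(r sinθ, d + r cosθ).
Differentiating tanφ: φ̇ = rω(d cosθ + r)/(d² + r² + 2dr cosθ).
d² + r² + 2dr cosθ = |CA|² = 0.0332704 m²;  d cosθ + r = -0.096094 m.
|ω_lever| = |0.094·6.283·-0.096094| / 0.0332704 = 1.7059 rad/s.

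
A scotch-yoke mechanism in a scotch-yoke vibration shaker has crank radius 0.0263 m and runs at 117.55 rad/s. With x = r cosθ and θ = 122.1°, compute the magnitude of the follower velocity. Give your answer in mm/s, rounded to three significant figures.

ω = 117.5 rad/s
x = r cosθ ⇒ ẋ = −rω sinθ.
|v| = rω|sinθ| = 0.0263·117.5·|sin 122.1°| = 2.6189 m/s = 2618.9 mm/s.

2620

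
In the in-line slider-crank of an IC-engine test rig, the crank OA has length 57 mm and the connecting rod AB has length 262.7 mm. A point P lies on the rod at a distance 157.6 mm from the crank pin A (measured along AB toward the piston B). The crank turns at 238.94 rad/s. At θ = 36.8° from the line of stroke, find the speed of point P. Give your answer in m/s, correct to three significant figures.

10.0

ω = 238.9 rad/s.  Crank-pin speed |V_A| = rω = 13.62 m/s, perpendicular to OA.
Rod angle: sinφ = −(r/L) sinθ ⇒ φ = -7.468°; ω_rod = −rω cosθ/√(L²−r²sin²θ) = -41.869 rad/s.
V_P = V_A + ω_rod × AP, with AP = 0.1576 m along the rod.
Components: V_Px = −rω sinθ − a·ω_rod·sinφ = -9.0161 m/s;  V_Py = rω cosθ + a·ω_rod·cosφ = +4.3631 m/s.
|V_P| = √(V_Px² + V_Py²) = 10.016 m/s.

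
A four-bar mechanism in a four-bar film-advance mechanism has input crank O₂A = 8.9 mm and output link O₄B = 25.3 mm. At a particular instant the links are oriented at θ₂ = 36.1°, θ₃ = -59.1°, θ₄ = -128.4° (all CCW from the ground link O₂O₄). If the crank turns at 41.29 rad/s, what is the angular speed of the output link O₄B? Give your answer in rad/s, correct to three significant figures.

15.5

ω₂ = 41.29 rad/s
Differentiating the loop-closure r₂e^{iθ₂}+r₃e^{iθ₃}=r₁+r₄e^{iθ₄} gives r₂ω₂e^{iθ₂}+r₃ω₃e^{iθ₃}=r₄ω₄e^{iθ₄}.
Eliminating the other unknown: ω₄ = r₂ω₂ sin(θ₂−θ₃) / [r₄ sin(θ₄−θ₃)].
Numerator sine = +0.99588; denominator sine = -0.93544.
Result = 0.0089·41.29·(+0.99588) / (0.0253·(-0.93544)) = -15.463 rad/s; magnitude 15.463 rad/s.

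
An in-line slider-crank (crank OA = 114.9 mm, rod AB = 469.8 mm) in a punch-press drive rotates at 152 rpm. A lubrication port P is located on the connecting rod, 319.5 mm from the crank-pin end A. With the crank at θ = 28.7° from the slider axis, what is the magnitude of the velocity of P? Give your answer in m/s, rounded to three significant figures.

ω = 15.92 rad/s.  Crank-pin speed |V_A| = rω = 1.8289 m/s, perpendicular to OA.
Rod angle: sinφ = −(r/L) sinθ ⇒ φ = -6.745°; ω_rod = −rω cosθ/√(L²−r²sin²θ) = -3.4385 rad/s.
V_P = V_A + ω_rod × AP, with AP = 0.3195 m along the rod.
Components: V_Px = −rω sinθ − a·ω_rod·sinφ = -1.0073 m/s;  V_Py = rω cosθ + a·ω_rod·cosφ = +0.51323 m/s.
|V_P| = √(V_Px² + V_Py²) = 1.1305 m/s.

1.13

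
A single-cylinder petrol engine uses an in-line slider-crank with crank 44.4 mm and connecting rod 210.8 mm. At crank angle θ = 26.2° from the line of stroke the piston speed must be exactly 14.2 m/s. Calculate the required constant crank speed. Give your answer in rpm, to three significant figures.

For an in-line slider-crank, |v_piston| = rω|sinθ|·[1 + r cosθ/√(L² − r² sin²θ)].
With r = 0.0444 m, L = 0.2108 m, θ = 26.2°: the bracketed kinematic factor |dx/dθ| = 0.023324 m.
ω = v/|dx/dθ| = 14.2/0.023324 = 608.82 rad/s.
N = 60ω/(2π) = 5813.8 rpm.

5810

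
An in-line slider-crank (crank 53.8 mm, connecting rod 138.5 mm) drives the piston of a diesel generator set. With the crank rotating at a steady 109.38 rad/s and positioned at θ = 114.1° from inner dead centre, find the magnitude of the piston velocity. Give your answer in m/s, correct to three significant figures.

4.46

ω = 109.4 rad/s
For an in-line slider-crank, x = r cosθ + √(L² − r² sin²θ), so v = −rω sinθ·[1 + r cosθ/√(L² − r² sin²θ)].
With r = 0.0538 m, L = 0.1385 m, θ = 114.1°: √(L² − r² sin²θ) = 0.1295 m.
v = −0.0538·109.4·0.91283·[1 + 0.0538·-0.40833/0.1295] = -4.4605 m/s.
|v| = 4.4605 m/s.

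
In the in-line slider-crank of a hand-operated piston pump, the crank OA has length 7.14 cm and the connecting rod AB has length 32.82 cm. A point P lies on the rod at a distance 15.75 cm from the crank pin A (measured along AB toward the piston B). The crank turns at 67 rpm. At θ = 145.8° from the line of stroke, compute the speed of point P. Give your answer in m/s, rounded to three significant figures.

0.335

ω = 7.016 rad/s.  Crank-pin speed |V_A| = rω = 0.50096 m/s, perpendicular to OA.
Rod angle: sinφ = −(r/L) sinθ ⇒ φ = -7.024°; ω_rod = −rω cosθ/√(L²−r²sin²θ) = +1.272 rad/s.
V_P = V_A + ω_rod × AP, with AP = 0.1575 m along the rod.
Components: V_Px = −rω sinθ − a·ω_rod·sinφ = -0.25708 m/s;  V_Py = rω cosθ + a·ω_rod·cosφ = -0.2155 m/s.
|V_P| = √(V_Px² + V_Py²) = 0.33546 m/s.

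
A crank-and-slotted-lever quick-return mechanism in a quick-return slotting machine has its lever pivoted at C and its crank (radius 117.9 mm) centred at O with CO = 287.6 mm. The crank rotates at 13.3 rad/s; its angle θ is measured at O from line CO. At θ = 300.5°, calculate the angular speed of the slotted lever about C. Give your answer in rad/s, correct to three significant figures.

3.16

ω = 13.3 rad/s
Crank pin A relative to C: A = (d + r cosθ, r sinθ); lever angle φ = atan2(r sinθ, d + r cosθ).
Differentiating tanφ: φ̇ = rω(d cosθ + r)/(d² + r² + 2dr cosθ).
d² + r² + 2dr cosθ = |CA|² = 0.131033 m²;  d cosθ + r = +0.26387 m.
|ω_lever| = |0.1179·13.3·+0.26387| / 0.131033 = 3.1577 rad/s.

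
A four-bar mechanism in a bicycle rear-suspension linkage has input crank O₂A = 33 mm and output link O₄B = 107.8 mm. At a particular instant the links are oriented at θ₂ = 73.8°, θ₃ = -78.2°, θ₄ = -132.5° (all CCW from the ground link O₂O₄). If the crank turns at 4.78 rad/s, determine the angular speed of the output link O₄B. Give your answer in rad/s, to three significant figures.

0.846

ω₂ = 4.78 rad/s
Differentiating the loop-closure r₂e^{iθ₂}+r₃e^{iθ₃}=r₁+r₄e^{iθ₄} gives r₂ω₂e^{iθ₂}+r₃ω₃e^{iθ₃}=r₄ω₄e^{iθ₄}.
Eliminating the other unknown: ω₄ = r₂ω₂ sin(θ₂−θ₃) / [r₄ sin(θ₄−θ₃)].
Numerator sine = +0.46947; denominator sine = -0.81208.
Result = 0.033·4.78·(+0.46947) / (0.1078·(-0.81208)) = -0.84592 rad/s; magnitude 0.84592 rad/s.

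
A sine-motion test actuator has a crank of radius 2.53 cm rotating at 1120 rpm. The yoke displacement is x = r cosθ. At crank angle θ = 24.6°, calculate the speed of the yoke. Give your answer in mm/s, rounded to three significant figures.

ω = 117.3 rad/s (from 1120 rpm).
x = r cosθ ⇒ ẋ = −rω sinθ.
|v| = rω|sinθ| = 0.0253·117.3·|sin 24.6°| = 1.2352 m/s = 1235.2 mm/s.

1240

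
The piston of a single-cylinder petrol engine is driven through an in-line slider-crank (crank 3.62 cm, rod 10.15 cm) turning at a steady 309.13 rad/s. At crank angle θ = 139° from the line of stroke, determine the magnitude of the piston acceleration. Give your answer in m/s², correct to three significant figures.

ω = 309.1 rad/s
x(θ) = r cosθ + √(L² − r² sin²θ); with ω constant, a = ω²·d²x/dθ².
d²x/dθ² = −r cosθ − r²(cos2θ)/√u − r⁴ sin²2θ/(4u^{3/2}),  u = L² − r² sin²θ = 0.00973822 m².
Substituting r = 0.0362 m, L = 0.1015 m, θ = 139°: d²x/dθ² = +0.025034 m.
a = ω²·d²x/dθ² = (309.1)²·(+0.025034) = +2392.3 m/s²;  |a| = 2392.3 m/s².

2390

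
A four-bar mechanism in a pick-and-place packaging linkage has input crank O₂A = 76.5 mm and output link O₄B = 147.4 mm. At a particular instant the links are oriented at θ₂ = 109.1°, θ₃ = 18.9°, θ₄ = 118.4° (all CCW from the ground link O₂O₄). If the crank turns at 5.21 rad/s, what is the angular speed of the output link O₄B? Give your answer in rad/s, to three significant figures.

ω₂ = 5.21 rad/s
Differentiating the loop-closure r₂e^{iθ₂}+r₃e^{iθ₃}=r₁+r₄e^{iθ₄} gives r₂ω₂e^{iθ₂}+r₃ω₃e^{iθ₃}=r₄ω₄e^{iθ₄}.
Eliminating the other unknown: ω₄ = r₂ω₂ sin(θ₂−θ₃) / [r₄ sin(θ₄−θ₃)].
Numerator sine = +0.99999; denominator sine = +0.98629.
Result = 0.0765·5.21·(+0.99999) / (0.1474·(+0.98629)) = +2.7416 rad/s; magnitude 2.7416 rad/s.

2.74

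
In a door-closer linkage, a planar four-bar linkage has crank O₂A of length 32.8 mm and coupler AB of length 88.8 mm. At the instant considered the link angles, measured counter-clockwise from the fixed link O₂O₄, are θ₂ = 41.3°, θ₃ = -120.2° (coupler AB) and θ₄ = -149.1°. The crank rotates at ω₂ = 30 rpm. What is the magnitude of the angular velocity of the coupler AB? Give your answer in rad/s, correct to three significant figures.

ω₂ = 3.142 rad/s (from 30 rpm).
Differentiating the loop-closure r₂e^{iθ₂}+r₃e^{iθ₃}=r₁+r₄e^{iθ₄} gives r₂ω₂e^{iθ₂}+r₃ω₃e^{iθ₃}=r₄ω₄e^{iθ₄}.
Eliminating the other unknown: ω₃ = r₂ω₂ sin(θ₄−θ₂) / [r₃ sin(θ₃−θ₄)].
Numerator sine = +0.18052; denominator sine = +0.48328.
Result = 0.0328·3.142·(+0.18052) / (0.0888·(+0.48328)) = +0.43344 rad/s; magnitude 0.43344 rad/s.

0.433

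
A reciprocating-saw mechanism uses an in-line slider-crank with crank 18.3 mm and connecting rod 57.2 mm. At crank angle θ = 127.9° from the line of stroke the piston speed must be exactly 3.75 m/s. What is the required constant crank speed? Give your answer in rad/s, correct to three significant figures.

For an in-line slider-crank, |v_piston| = rω|sinθ|·[1 + r cosθ/√(L² − r² sin²θ)].
With r = 0.0183 m, L = 0.0572 m, θ = 127.9°: the bracketed kinematic factor |dx/dθ| = 0.011507 m.
ω = v/|dx/dθ| = 3.75/0.011507 = 325.88 rad/s.

326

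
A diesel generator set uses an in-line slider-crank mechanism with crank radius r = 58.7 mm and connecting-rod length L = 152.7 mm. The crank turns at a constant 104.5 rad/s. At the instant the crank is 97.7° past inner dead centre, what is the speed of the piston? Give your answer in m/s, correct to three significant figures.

ω = 104.5 rad/s
For an in-line slider-crank, x = r cosθ + √(L² − r² sin²θ), so v = −rω sinθ·[1 + r cosθ/√(L² − r² sin²θ)].
With r = 0.0587 m, L = 0.1527 m, θ = 97.7°: √(L² − r² sin²θ) = 0.14119 m.
v = −0.0587·104.5·0.99098·[1 + 0.0587·-0.13399/0.14119] = -5.7402 m/s.
|v| = 5.7402 m/s.

5.74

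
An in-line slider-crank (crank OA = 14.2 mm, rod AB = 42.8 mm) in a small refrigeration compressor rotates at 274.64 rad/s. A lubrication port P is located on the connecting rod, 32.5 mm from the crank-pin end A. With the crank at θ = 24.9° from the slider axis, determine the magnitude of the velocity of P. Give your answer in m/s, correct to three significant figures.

ω = 274.6 rad/s.  Crank-pin speed |V_A| = rω = 3.8999 m/s, perpendicular to OA.
Rod angle: sinφ = −(r/L) sinθ ⇒ φ = -8.030°; ω_rod = −rω cosθ/√(L²−r²sin²θ) = -83.467 rad/s.
V_P = V_A + ω_rod × AP, with AP = 0.0325 m along the rod.
Components: V_Px = −rω sinθ − a·ω_rod·sinφ = -2.0209 m/s;  V_Py = rω cosθ + a·ω_rod·cosφ = +0.85128 m/s.
|V_P| = √(V_Px² + V_Py²) = 2.1929 m/s.

2.19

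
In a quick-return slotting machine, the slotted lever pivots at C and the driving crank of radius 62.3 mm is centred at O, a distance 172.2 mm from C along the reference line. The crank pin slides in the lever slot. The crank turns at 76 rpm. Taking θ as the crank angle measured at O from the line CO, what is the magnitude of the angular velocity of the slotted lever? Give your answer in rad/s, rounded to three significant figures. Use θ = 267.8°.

ω = 7.959 rad/s (from 76 rpm).
Crank pin A relative to C: A = (d + r cosθ, r sinθ); lever angle φ = atan2(r sinθ, d + r cosθ).
Differentiating tanφ: φ̇ = rω(d cosθ + r)/(d² + r² + 2dr cosθ).
d² + r² + 2dr cosθ = |CA|² = 0.0327105 m²;  d cosθ + r = +0.05569 m.
|ω_lever| = |0.0623·7.959·+0.05569| / 0.0327105 = 0.84415 rad/s.

0.844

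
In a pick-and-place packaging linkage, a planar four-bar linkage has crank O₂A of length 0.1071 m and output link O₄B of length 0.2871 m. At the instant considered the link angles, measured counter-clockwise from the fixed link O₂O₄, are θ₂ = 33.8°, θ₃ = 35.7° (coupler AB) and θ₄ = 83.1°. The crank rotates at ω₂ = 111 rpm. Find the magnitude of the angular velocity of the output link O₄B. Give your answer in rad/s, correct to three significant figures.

0.195

ω₂ = 11.62 rad/s (from 111 rpm).
Differentiating the loop-closure r₂e^{iθ₂}+r₃e^{iθ₃}=r₁+r₄e^{iθ₄} gives r₂ω₂e^{iθ₂}+r₃ω₃e^{iθ₃}=r₄ω₄e^{iθ₄}.
Eliminating the other unknown: ω₄ = r₂ω₂ sin(θ₂−θ₃) / [r₄ sin(θ₄−θ₃)].
Numerator sine = -0.03316; denominator sine = +0.73610.
Result = 0.1071·11.62·(-0.03316) / (0.2871·(+0.73610)) = -0.19531 rad/s; magnitude 0.19531 rad/s.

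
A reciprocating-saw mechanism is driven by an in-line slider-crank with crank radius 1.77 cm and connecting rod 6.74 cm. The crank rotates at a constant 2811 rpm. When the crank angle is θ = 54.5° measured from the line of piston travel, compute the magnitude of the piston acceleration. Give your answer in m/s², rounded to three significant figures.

763

ω = 2π·2811/60 = 294.4 rad/s
x(θ) = r cosθ + √(L² − r² sin²θ); with ω constant, a = ω²·d²x/dθ².
d²x/dθ² = −r cosθ − r²(cos2θ)/√u − r⁴ sin²2θ/(4u^{3/2}),  u = L² − r² sin²θ = 0.00433512 m².
Substituting r = 0.0177 m, L = 0.0674 m, θ = 54.5°: d²x/dθ² = -0.0088062 m.
a = ω²·d²x/dθ² = (294.4)²·(-0.0088062) = -763.07 m/s²;  |a| = 763.07 m/s².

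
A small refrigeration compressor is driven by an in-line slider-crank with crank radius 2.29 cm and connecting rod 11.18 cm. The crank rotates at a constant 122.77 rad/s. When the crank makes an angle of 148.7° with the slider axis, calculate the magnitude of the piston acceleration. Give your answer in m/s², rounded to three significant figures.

ω = 122.8 rad/s
x(θ) = r cosθ + √(L² − r² sin²θ); with ω constant, a = ω²·d²x/dθ².
d²x/dθ² = −r cosθ − r²(cos2θ)/√u − r⁴ sin²2θ/(4u^{3/2}),  u = L² − r² sin²θ = 0.0123577 m².
Substituting r = 0.0229 m, L = 0.1118 m, θ = 148.7°: d²x/dθ² = +0.017357 m.
a = ω²·d²x/dθ² = (122.8)²·(+0.017357) = +261.61 m/s²;  |a| = 261.61 m/s².

262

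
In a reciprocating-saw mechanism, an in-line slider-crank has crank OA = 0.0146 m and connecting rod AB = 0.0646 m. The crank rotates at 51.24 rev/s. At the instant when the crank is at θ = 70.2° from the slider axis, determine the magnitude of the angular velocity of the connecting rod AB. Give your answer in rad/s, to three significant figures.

25.2

ω = 322 rad/s (converted from 51.24 rev/s).
The rod makes angle φ with the slider axis where L sinφ = r sinθ; differentiating, L cosφ·φ̇ = r ω cosθ.
L cosφ = √(L² − r² sin²θ) = 0.063123 m.
|ω_rod| = r ω |cosθ| / √(L² − r² sin²θ) = 0.0146·322·0.33874/0.063123 = 25.224 rad/s.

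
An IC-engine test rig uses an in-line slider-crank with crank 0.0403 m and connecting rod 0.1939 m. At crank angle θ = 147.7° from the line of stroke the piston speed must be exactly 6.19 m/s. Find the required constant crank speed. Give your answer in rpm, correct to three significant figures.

3330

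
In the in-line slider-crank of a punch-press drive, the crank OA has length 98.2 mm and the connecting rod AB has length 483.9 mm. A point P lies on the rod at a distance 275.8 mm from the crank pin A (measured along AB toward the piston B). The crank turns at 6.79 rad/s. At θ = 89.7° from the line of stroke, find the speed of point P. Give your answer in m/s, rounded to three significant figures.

ω = 6.79 rad/s.  Crank-pin speed |V_A| = rω = 0.66678 m/s, perpendicular to OA.
Rod angle: sinφ = −(r/L) sinθ ⇒ φ = -11.708°; ω_rod = −rω cosθ/√(L²−r²sin²θ) = -0.0073681 rad/s.
V_P = V_A + ω_rod × AP, with AP = 0.2758 m along the rod.
Components: V_Px = −rω sinθ − a·ω_rod·sinφ = -0.66718 m/s;  V_Py = rω cosθ + a·ω_rod·cosφ = +0.0015014 m/s.
|V_P| = √(V_Px² + V_Py²) = 0.66718 m/s.

0.667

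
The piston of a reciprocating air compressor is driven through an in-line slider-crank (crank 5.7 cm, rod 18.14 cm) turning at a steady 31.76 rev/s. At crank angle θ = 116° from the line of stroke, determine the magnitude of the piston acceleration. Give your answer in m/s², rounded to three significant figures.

ω = 2π·31.8 = 199.6 rad/s
x(θ) = r cosθ + √(L² − r² sin²θ); with ω constant, a = ω²·d²x/dθ².
d²x/dθ² = −r cosθ − r²(cos2θ)/√u − r⁴ sin²2θ/(4u^{3/2}),  u = L² − r² sin²θ = 0.0302813 m².
Substituting r = 0.057 m, L = 0.1814 m, θ = 116°: d²x/dθ² = +0.036171 m.
a = ω²·d²x/dθ² = (199.6)²·(+0.036171) = +1440.4 m/s²;  |a| = 1440.4 m/s².

1440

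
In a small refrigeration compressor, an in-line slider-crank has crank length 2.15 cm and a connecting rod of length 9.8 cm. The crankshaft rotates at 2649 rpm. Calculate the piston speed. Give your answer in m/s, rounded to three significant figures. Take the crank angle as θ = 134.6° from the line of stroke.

3.58

ω = 2π·2649/60 = 277.4 rad/s
For an in-line slider-crank, x = r cosθ + √(L² − r² sin²θ), so v = −rω sinθ·[1 + r cosθ/√(L² − r² sin²θ)].
With r = 0.0215 m, L = 0.098 m, θ = 134.6°: √(L² − r² sin²θ) = 0.096797 m.
v = −0.0215·277.4·0.71203·[1 + 0.0215·-0.70215/0.096797] = -3.5843 m/s.
|v| = 3.5843 m/s.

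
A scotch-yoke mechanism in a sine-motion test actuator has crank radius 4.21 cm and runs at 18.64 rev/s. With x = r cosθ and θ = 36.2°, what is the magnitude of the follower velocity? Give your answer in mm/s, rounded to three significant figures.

ω = 117.1 rad/s (from 18.64 rev/s).
x = r cosθ ⇒ ẋ = −rω sinθ.
|v| = rω|sinθ| = 0.0421·117.1·|sin 36.2°| = 2.9121 m/s = 2912.1 mm/s.

2910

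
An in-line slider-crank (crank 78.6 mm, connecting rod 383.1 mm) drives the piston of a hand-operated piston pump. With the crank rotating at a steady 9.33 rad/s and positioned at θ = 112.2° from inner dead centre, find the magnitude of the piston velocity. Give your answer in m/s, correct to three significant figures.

0.625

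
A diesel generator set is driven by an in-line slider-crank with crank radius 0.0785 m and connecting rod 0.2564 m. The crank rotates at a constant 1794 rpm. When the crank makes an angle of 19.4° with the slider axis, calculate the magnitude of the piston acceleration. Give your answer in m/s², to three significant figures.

3290

ω = 2π·1794/60 = 187.9 rad/s
x(θ) = r cosθ + √(L² − r² sin²θ); with ω constant, a = ω²·d²x/dθ².
d²x/dθ² = −r cosθ − r²(cos2θ)/√u − r⁴ sin²2θ/(4u^{3/2}),  u = L² − r² sin²θ = 0.0650611 m².
Substituting r = 0.0785 m, L = 0.2564 m, θ = 19.4°: d²x/dθ² = -0.093096 m.
a = ω²·d²x/dθ² = (187.9)²·(-0.093096) = -3285.7 m/s²;  |a| = 3285.7 m/s².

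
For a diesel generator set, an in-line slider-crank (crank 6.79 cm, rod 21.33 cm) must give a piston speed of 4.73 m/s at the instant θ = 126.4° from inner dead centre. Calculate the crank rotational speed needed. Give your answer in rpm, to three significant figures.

1030

For an in-line slider-crank, |v_piston| = rω|sinθ|·[1 + r cosθ/√(L² − r² sin²θ)].
With r = 0.0679 m, L = 0.2133 m, θ = 126.4°: the bracketed kinematic factor |dx/dθ| = 0.043972 m.
ω = v/|dx/dθ| = 4.73/0.043972 = 107.57 rad/s.
N = 60ω/(2π) = 1027.2 rpm.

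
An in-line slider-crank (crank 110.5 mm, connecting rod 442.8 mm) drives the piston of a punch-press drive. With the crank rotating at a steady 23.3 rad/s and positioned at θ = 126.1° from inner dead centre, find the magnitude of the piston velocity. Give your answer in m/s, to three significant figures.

1.77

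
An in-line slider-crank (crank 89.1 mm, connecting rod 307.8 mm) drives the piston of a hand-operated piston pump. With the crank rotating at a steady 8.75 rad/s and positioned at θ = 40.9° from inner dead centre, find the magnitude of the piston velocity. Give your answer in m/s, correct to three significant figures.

0.624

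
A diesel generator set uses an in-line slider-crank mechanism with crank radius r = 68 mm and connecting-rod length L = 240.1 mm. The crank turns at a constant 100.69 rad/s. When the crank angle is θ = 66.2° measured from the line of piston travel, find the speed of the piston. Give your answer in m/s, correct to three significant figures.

7.01

ω = 100.7 rad/s
For an in-line slider-crank, x = r cosθ + √(L² − r² sin²θ), so v = −rω sinθ·[1 + r cosθ/√(L² − r² sin²θ)].
With r = 0.068 m, L = 0.2401 m, θ = 66.2°: √(L² − r² sin²θ) = 0.2319 m.
v = −0.068·100.7·0.91496·[1 + 0.068·0.40355/0.2319] = -7.006 m/s.
|v| = 7.006 m/s.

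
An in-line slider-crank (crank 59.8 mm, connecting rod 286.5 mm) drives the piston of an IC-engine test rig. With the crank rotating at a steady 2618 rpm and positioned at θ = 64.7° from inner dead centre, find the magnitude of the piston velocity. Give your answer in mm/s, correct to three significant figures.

16200

ω = 2π·2618/60 = 274.2 rad/s
For an in-line slider-crank, x = r cosθ + √(L² − r² sin²θ), so v = −rω sinθ·[1 + r cosθ/√(L² − r² sin²θ)].
With r = 0.0598 m, L = 0.2865 m, θ = 64.7°: √(L² − r² sin²θ) = 0.28135 m.
v = −0.0598·274.2·0.90408·[1 + 0.0598·0.42736/0.28135] = -16.168 m/s.
|v| = 16.168 m/s = 16168 mm/s.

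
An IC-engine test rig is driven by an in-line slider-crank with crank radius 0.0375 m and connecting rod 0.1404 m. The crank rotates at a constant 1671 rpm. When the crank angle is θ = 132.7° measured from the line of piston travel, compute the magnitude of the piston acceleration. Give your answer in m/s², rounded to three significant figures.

ω = 2π·1671/60 = 175 rad/s
x(θ) = r cosθ + √(L² − r² sin²θ); with ω constant, a = ω²·d²x/dθ².
d²x/dθ² = −r cosθ − r²(cos2θ)/√u − r⁴ sin²2θ/(4u^{3/2}),  u = L² − r² sin²θ = 0.0189526 m².
Substituting r = 0.0375 m, L = 0.1404 m, θ = 132.7°: d²x/dθ² = +0.026062 m.
a = ω²·d²x/dθ² = (175)²·(+0.026062) = +798.03 m/s²;  |a| = 798.03 m/s².

798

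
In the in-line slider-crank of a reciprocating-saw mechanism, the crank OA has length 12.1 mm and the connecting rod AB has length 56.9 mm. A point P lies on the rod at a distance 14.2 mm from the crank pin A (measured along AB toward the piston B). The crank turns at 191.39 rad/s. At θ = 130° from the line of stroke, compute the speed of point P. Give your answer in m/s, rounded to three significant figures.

ω = 191.4 rad/s.  Crank-pin speed |V_A| = rω = 2.3158 m/s, perpendicular to OA.
Rod angle: sinφ = −(r/L) sinθ ⇒ φ = -9.375°; ω_rod = −rω cosθ/√(L²−r²sin²θ) = +26.516 rad/s.
V_P = V_A + ω_rod × AP, with AP = 0.0142 m along the rod.
Components: V_Px = −rω sinθ − a·ω_rod·sinφ = -1.7127 m/s;  V_Py = rω cosθ + a·ω_rod·cosφ = -1.1171 m/s.
|V_P| = √(V_Px² + V_Py²) = 2.0448 m/s.

2.04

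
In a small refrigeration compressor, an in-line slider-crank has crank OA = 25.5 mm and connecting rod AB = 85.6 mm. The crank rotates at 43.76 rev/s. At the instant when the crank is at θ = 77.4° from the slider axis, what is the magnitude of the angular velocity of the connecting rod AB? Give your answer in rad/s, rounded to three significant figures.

18.7

ω = 275 rad/s (converted from 43.76 rev/s).
The rod makes angle φ with the slider axis where L sinφ = r sinθ; differentiating, L cosφ·φ̇ = r ω cosθ.
L cosφ = √(L² − r² sin²θ) = 0.081903 m.
|ω_rod| = r ω |cosθ| / √(L² − r² sin²θ) = 0.0255·275·0.21814/0.081903 = 18.674 rad/s.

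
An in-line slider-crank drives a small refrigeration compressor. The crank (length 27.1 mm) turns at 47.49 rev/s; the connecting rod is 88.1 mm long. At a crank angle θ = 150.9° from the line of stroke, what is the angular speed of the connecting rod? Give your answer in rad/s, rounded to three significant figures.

ω = 298.4 rad/s (converted from 47.49 rev/s).
The rod makes angle φ with the slider axis where L sinφ = r sinθ; differentiating, L cosφ·φ̇ = r ω cosθ.
L cosφ = √(L² − r² sin²θ) = 0.087109 m.
|ω_rod| = r ω |cosθ| / √(L² − r² sin²θ) = 0.0271·298.4·0.87377/0.087109 = 81.113 rad/s.

81.1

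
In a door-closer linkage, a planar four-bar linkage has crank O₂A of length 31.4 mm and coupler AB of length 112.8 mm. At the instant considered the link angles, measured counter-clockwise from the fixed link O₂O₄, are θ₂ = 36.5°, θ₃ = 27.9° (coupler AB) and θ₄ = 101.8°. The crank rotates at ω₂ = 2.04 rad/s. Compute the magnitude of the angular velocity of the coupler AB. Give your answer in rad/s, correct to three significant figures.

0.537

ω₂ = 2.04 rad/s
Differentiating the loop-closure r₂e^{iθ₂}+r₃e^{iθ₃}=r₁+r₄e^{iθ₄} gives r₂ω₂e^{iθ₂}+r₃ω₃e^{iθ₃}=r₄ω₄e^{iθ₄}.
Eliminating the other unknown: ω₃ = r₂ω₂ sin(θ₄−θ₂) / [r₃ sin(θ₃−θ₄)].
Numerator sine = +0.90851; denominator sine = -0.96078.
Result = 0.0314·2.04·(+0.90851) / (0.1128·(-0.96078)) = -0.53698 rad/s; magnitude 0.53698 rad/s.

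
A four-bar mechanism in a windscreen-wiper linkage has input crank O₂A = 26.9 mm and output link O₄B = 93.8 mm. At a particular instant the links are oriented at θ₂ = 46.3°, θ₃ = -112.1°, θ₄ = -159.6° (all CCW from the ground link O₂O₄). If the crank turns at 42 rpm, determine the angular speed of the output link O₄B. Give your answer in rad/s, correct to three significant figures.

0.630

ω₂ = 4.398 rad/s (from 42 rpm).
Differentiating the loop-closure r₂e^{iθ₂}+r₃e^{iθ₃}=r₁+r₄e^{iθ₄} gives r₂ω₂e^{iθ₂}+r₃ω₃e^{iθ₃}=r₄ω₄e^{iθ₄}.
Eliminating the other unknown: ω₄ = r₂ω₂ sin(θ₂−θ₃) / [r₄ sin(θ₄−θ₃)].
Numerator sine = +0.36812; denominator sine = -0.73728.
Result = 0.0269·4.398·(+0.36812) / (0.0938·(-0.73728)) = -0.62978 rad/s; magnitude 0.62978 rad/s.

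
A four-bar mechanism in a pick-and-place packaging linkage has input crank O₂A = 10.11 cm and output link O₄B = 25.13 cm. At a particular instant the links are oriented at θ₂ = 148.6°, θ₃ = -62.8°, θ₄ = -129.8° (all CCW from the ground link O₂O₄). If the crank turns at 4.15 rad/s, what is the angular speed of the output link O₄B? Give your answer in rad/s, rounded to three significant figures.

0.945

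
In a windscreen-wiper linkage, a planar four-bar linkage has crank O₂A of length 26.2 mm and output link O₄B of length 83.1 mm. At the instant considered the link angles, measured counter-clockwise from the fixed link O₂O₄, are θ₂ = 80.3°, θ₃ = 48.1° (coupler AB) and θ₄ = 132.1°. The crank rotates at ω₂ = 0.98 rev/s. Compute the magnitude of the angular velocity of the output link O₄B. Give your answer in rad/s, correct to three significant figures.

ω₂ = 6.158 rad/s (from 0.98 rev/s).
Differentiating the loop-closure r₂e^{iθ₂}+r₃e^{iθ₃}=r₁+r₄e^{iθ₄} gives r₂ω₂e^{iθ₂}+r₃ω₃e^{iθ₃}=r₄ω₄e^{iθ₄}.
Eliminating the other unknown: ω₄ = r₂ω₂ sin(θ₂−θ₃) / [r₄ sin(θ₄−θ₃)].
Numerator sine = +0.53288; denominator sine = +0.99452.
Result = 0.0262·6.158·(+0.53288) / (0.0831·(+0.99452)) = +1.0402 rad/s; magnitude 1.0402 rad/s.

1.04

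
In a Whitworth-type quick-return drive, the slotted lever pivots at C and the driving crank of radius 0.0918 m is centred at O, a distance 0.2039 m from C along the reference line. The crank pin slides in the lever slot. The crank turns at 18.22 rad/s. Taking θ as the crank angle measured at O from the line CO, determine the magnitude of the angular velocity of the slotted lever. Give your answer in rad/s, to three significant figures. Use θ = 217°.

ω = 18.22 rad/s
Crank pin A relative to C: A = (d + r cosθ, r sinθ); lever angle φ = atan2(r sinθ, d + r cosθ).
Differentiating tanφ: φ̇ = rω(d cosθ + r)/(d² + r² + 2dr cosθ).
d² + r² + 2dr cosθ = |CA|² = 0.0201047 m²;  d cosθ + r = -0.071042 m.
|ω_lever| = |0.0918·18.22·-0.071042| / 0.0201047 = 5.9103 rad/s.

5.91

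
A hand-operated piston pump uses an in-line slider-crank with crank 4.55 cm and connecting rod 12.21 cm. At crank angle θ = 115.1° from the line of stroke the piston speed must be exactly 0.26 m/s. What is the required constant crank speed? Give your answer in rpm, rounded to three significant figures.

72.4

For an in-line slider-crank, |v_piston| = rω|sinθ|·[1 + r cosθ/√(L² − r² sin²θ)].
With r = 0.0455 m, L = 0.1221 m, θ = 115.1°: the bracketed kinematic factor |dx/dθ| = 0.034284 m.
ω = v/|dx/dθ| = 0.26/0.034284 = 7.5837 rad/s.
N = 60ω/(2π) = 72.419 rpm.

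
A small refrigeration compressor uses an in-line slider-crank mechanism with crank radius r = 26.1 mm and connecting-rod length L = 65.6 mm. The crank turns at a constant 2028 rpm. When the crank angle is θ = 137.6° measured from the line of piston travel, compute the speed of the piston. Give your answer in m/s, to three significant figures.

2.60

ω = 2π·2028/60 = 212.4 rad/s
For an in-line slider-crank, x = r cosθ + √(L² − r² sin²θ), so v = −rω sinθ·[1 + r cosθ/√(L² − r² sin²θ)].
With r = 0.0261 m, L = 0.0656 m, θ = 137.6°: √(L² − r² sin²θ) = 0.063195 m.
v = −0.0261·212.4·0.67430·[1 + 0.0261·-0.73846/0.063195] = -2.5977 m/s.
|v| = 2.5977 m/s.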